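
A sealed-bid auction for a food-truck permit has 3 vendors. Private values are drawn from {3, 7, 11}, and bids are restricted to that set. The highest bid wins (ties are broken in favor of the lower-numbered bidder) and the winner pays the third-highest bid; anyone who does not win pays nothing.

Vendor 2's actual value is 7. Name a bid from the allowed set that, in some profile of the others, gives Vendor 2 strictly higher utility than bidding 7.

11

Suppose Vendor 1 bids 3 and Vendor 3 bids 11.
Bid 7: loses, pays 0, utility 0.
Bid 11: wins, pays 3, utility 7 - 3 = 4.
So bidding 11 beats truth here (4 > 0).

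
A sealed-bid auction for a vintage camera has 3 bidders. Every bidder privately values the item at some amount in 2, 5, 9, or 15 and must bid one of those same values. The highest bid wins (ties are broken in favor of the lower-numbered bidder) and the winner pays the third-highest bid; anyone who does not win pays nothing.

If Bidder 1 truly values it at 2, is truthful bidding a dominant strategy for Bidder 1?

Yes

Check each profile of the others' bids and compare truth against every alternative bid.
Others bid (5, 5): truth gives 0, best alternative gives -3.
Others bid (2, 2): truth gives 0, best alternative gives 0.
Others bid (2, 5): truth gives 0, best alternative gives 0.
Others bid (2, 9): truth gives 0, best alternative gives 0.
Others bid (2, 15): truth gives 0, best alternative gives 0.
Others bid (5, 2): truth gives 0, best alternative gives 0.
(Remaining 10 profiles checked similarly; truth is weakly best in each.)
In every case the truthful bid is at least as good as any alternative, so it is a dominant strategy.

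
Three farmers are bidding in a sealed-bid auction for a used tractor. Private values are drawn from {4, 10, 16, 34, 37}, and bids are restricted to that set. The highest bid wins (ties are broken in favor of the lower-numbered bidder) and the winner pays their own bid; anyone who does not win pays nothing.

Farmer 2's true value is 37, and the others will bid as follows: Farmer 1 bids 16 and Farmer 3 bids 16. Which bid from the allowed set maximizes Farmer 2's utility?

Bid 4: loses, pays 0, utility 0.
Bid 10: loses, pays 0, utility 0.
Bid 16: loses, pays 0, utility 0.
Bid 34: wins, pays 34, utility 37 - 34 = 3.
Bid 37: wins, pays 37, utility 37 - 37 = 0.
The best choice is 34 with utility 3.

34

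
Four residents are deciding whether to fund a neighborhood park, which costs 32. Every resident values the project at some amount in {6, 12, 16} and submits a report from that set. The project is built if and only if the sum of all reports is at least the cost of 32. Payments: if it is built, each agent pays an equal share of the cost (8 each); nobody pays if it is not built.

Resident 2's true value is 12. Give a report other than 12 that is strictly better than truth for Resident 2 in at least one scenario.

Suppose Resident 1 reports 6, Resident 3 reports 6 and Resident 4 reports 6.
Report 12: project not built, utility 0.
Report 16: project built, pays 8, utility 12 - 8 = 4.
So reporting 16 beats truth here (4 > 0).

16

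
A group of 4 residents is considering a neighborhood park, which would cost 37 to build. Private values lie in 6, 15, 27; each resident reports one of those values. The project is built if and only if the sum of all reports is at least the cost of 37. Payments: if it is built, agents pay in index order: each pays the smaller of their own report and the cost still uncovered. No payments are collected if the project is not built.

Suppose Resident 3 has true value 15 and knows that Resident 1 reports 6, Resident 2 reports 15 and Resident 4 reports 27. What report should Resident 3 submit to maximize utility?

Report 6: project built, pays 6, utility 15 - 6 = 9.
Report 15: project built, pays 15, utility 15 - 15 = 0.
Report 27: project built, pays 16, utility 15 - 16 = -1.
The best choice is 6 with utility 9.

6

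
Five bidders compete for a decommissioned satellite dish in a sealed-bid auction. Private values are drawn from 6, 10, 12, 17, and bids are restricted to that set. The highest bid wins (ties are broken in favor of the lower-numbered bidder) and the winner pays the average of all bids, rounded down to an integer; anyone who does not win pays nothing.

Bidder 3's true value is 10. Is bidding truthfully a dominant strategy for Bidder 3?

Consider the case where Bidder 1 bids 6, Bidder 2 bids 6, Bidder 4 bids 6 and Bidder 5 bids 12.
Truthful bid 10: loses, pays 0, utility 0.
Bid 12 instead: wins, pays 8, utility 10 - 8 = 2.
Since 2 > 0, bidding 12 is strictly better here, so truthful bidding is not dominant.

No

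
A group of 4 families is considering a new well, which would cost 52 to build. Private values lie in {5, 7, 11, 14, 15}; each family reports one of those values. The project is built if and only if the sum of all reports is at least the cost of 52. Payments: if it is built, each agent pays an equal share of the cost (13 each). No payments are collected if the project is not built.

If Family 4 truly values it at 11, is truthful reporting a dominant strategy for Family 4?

No

Consider the case where Family 1 reports 11, Family 2 reports 15 and Family 3 reports 15.
Truthful report 11: project built, pays 13, utility 11 - 13 = -2.
Report 5 instead: project not built, utility 0.
Since 0 > -2, reporting 5 is strictly better here, so truthful reporting is not dominant.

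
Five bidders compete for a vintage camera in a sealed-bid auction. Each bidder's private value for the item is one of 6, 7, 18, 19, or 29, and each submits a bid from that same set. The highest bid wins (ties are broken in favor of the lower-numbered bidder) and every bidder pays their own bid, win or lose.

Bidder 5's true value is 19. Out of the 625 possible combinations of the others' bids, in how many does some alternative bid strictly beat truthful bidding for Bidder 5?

560

Others bid (6, 6, 6, 6): truth gives 0; bid 7 gives 12 > 0. Violating.
Others bid (6, 6, 6, 7): truth gives 0; bid 18 gives 1 > 0. Violating.
Others bid (6, 6, 6, 19): truth gives -19; bid 6 gives -6 > -19. Violating.
Others bid (6, 6, 6, 29): truth gives -19; bid 6 gives -6 > -19. Violating.
Others bid (6, 6, 6, 18): truth gives 0; no alternative beats it.
Others bid (6, 6, 7, 18): truth gives 0; no alternative beats it.
(Checking all 625 profiles: 560 have a profitable deviation, 65 do not.)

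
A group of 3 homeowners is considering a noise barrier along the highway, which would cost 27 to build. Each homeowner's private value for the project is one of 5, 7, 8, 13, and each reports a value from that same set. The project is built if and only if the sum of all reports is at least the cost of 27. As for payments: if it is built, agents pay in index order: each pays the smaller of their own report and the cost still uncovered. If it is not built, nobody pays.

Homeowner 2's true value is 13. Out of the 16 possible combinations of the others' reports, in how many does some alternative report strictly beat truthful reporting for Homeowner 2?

Others report (7, 13): truth gives 0; report 7 gives 6 > 0. Violating.
Others report (8, 13): truth gives 0; report 7 gives 6 > 0. Violating.
Others report (13, 7): truth gives 0; report 7 gives 6 > 0. Violating.
Others report (13, 8): truth gives 0; report 7 gives 6 > 0. Violating.
Others report (5, 5): truth gives 0; no alternative beats it.
Others report (5, 7): truth gives 0; no alternative beats it.
(Checking all 16 profiles: 5 have a profitable deviation, 11 do not.)

5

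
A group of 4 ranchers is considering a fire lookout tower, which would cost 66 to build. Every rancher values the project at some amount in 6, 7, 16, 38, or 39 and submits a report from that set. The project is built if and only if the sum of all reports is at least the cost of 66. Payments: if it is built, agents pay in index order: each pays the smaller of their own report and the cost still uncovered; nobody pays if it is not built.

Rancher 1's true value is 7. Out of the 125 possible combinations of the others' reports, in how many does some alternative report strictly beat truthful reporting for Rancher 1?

74

Others report (6, 16, 38): truth gives 0; report 6 gives 1 > 0. Violating.
Others report (6, 16, 39): truth gives 0; report 6 gives 1 > 0. Violating.
Others report (6, 38, 16): truth gives 0; report 6 gives 1 > 0. Violating.
Others report (6, 38, 38): truth gives 0; report 6 gives 1 > 0. Violating.
Others report (6, 6, 6): truth gives 0; no alternative beats it.
Others report (6, 6, 7): truth gives 0; no alternative beats it.
(Checking all 125 profiles: 74 have a profitable deviation, 51 do not.)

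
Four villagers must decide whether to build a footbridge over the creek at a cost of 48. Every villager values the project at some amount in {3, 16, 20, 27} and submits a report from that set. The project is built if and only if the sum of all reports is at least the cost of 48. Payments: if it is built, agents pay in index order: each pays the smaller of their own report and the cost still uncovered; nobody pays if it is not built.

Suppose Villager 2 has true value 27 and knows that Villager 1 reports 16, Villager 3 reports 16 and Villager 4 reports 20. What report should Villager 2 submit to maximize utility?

Report 3: project built, pays 3, utility 27 - 3 = 24.
Report 16: project built, pays 16, utility 27 - 16 = 11.
Report 20: project built, pays 20, utility 27 - 20 = 7.
Report 27: project built, pays 27, utility 27 - 27 = 0.
The best choice is 3 with utility 24.

3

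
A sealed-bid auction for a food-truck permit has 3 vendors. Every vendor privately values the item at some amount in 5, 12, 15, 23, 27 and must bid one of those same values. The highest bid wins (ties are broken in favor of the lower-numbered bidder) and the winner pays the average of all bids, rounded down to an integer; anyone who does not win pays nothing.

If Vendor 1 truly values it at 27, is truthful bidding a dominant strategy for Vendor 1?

Consider the case where Vendor 2 bids 5 and Vendor 3 bids 5.
Truthful bid 27: wins, pays 12, utility 27 - 12 = 15.
Bid 5 instead: wins, pays 5, utility 27 - 5 = 22.
Since 22 > 15, bidding 5 is strictly better here, so truthful bidding is not dominant.

No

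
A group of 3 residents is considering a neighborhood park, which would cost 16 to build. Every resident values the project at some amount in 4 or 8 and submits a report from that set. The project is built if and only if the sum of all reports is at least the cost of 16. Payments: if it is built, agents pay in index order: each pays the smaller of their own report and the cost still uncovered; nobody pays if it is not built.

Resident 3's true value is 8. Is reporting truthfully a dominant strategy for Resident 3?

Yes

Check each profile of the others' reports and compare truth against every alternative report.
Others report (8, 8): truth gives 8, best alternative gives 8.
Others report (4, 8): truth gives 4, best alternative gives 4.
Others report (8, 4): truth gives 4, best alternative gives 4.
Others report (4, 4): truth gives 0, best alternative gives 0.
In every case the truthful report is at least as good as any alternative, so it is a dominant strategy.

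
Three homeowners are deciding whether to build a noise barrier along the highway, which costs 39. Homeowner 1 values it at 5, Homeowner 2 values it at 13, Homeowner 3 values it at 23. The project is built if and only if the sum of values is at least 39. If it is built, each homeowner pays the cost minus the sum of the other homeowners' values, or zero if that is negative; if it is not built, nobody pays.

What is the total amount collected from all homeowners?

35

Total value 41 ≥ cost 39, so it is built.
Homeowner 1: others sum to 36; max(0, 39 - 36) = 3.
Homeowner 2: others sum to 28; max(0, 39 - 28) = 11.
Homeowner 3: others sum to 18; max(0, 39 - 18) = 21.
Total collected = 3 + 11 + 21 = 35.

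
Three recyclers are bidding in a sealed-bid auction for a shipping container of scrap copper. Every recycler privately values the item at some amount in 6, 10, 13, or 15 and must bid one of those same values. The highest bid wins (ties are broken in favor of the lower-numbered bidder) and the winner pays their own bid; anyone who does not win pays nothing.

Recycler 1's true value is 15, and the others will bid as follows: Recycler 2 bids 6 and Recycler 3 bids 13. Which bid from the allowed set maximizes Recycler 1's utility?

Bid 6: loses, pays 0, utility 0.
Bid 10: loses, pays 0, utility 0.
Bid 13: wins, pays 13, utility 15 - 13 = 2.
Bid 15: wins, pays 15, utility 15 - 15 = 0.
The best choice is 13 with utility 2.

13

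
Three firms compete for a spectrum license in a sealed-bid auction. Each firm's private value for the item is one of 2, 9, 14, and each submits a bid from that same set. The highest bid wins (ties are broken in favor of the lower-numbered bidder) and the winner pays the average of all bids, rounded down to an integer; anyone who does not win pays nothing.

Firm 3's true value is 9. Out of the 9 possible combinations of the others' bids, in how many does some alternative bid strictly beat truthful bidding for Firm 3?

2

Others bid (2, 9): truth gives 0; bid 14 gives 1 > 0. Violating.
Others bid (9, 2): truth gives 0; bid 14 gives 1 > 0. Violating.
Others bid (2, 2): truth gives 5; no alternative beats it.
Others bid (2, 14): truth gives 0; no alternative beats it.
(Checking all 9 profiles: 2 have a profitable deviation, 7 do not.)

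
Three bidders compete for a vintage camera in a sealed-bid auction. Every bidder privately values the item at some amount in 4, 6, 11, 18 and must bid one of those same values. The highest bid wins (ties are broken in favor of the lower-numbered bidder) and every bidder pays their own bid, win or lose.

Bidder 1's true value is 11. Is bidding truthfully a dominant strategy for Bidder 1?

No

Consider the case where Bidder 2 bids 4 and Bidder 3 bids 4.
Truthful bid 11: wins, pays 11, utility 11 - 11 = 0.
Bid 4 instead: wins, pays 4, utility 11 - 4 = 7.
Since 7 > 0, bidding 4 is strictly better here, so truthful bidding is not dominant.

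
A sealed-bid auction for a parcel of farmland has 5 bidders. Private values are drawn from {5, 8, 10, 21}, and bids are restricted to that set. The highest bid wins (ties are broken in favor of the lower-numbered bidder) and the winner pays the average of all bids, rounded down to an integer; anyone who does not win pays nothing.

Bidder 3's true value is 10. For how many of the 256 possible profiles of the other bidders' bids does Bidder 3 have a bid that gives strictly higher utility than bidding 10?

10

Others bid (5, 5, 5, 5): truth gives 4; bid 8 gives 5 > 4. Violating.
Others bid (5, 5, 8, 8): truth gives 3; bid 8 gives 4 > 3. Violating.
Others bid (5, 10, 5, 5): truth gives 0; bid 21 gives 1 > 0. Violating.
Others bid (5, 10, 5, 8): truth gives 0; bid 21 gives 1 > 0. Violating.
Others bid (5, 5, 5, 8): truth gives 4; no alternative beats it.
Others bid (5, 5, 5, 10): truth gives 3; no alternative beats it.
(Checking all 256 profiles: 10 have a profitable deviation, 246 do not.)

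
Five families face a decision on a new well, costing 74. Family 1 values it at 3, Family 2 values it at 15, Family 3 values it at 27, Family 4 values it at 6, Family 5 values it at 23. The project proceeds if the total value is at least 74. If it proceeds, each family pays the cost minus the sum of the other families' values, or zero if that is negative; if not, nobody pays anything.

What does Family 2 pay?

15

Total value 74 ≥ cost 74, so the project is built.
The other families' values sum to 59.
Cost minus that sum is 74 - 59 = 15.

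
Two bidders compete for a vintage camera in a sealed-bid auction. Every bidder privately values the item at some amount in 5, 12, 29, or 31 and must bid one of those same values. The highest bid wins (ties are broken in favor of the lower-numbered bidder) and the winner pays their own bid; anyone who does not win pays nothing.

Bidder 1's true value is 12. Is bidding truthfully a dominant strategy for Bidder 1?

Consider the case where Bidder 2 bids 5.
Truthful bid 12: wins, pays 12, utility 12 - 12 = 0.
Bid 5 instead: wins, pays 5, utility 12 - 5 = 7.
Since 7 > 0, bidding 5 is strictly better here, so truthful bidding is not dominant.

No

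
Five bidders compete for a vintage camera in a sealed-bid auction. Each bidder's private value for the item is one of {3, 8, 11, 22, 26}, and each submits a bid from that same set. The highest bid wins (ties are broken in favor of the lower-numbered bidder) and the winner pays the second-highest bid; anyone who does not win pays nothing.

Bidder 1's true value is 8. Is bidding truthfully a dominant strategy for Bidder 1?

Yes

Check each profile of the others' bids and compare truth against every alternative bid.
Others bid (3, 3, 3, 3): truth gives 5, best alternative gives 5.
Others bid (3, 3, 3, 8): truth gives 0, best alternative gives 0.
Others bid (3, 3, 3, 11): truth gives 0, best alternative gives 0.
Others bid (3, 3, 3, 22): truth gives 0, best alternative gives 0.
Others bid (3, 3, 3, 26): truth gives 0, best alternative gives 0.
Others bid (3, 3, 8, 3): truth gives 0, best alternative gives 0.
(Remaining 619 profiles checked similarly; truth is weakly best in each.)
In every case the truthful bid is at least as good as any alternative, so it is a dominant strategy.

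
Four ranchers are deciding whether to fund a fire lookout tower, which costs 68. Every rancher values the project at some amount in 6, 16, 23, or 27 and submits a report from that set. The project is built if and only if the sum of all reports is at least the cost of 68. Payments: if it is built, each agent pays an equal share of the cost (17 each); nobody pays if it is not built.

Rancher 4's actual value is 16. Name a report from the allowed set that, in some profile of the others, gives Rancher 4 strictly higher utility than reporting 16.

6

Suppose Rancher 1 reports 6, Rancher 2 reports 23 and Rancher 3 reports 23.
Report 16: project built, pays 17, utility 16 - 17 = -1.
Report 6: project not built, utility 0.
So reporting 6 beats truth here (0 > -1).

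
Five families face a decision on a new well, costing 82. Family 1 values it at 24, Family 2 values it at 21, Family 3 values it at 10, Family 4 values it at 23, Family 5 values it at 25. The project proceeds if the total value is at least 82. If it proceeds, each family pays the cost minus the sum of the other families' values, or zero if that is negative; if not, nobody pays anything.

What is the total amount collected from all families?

9

Total value 103 ≥ cost 82, so it is built.
Family 1: others sum to 79; max(0, 82 - 79) = 3.
Family 2: others sum to 82; max(0, 82 - 82) = 0.
Family 3: others sum to 93; max(0, 82 - 93) = 0.
Family 4: others sum to 80; max(0, 82 - 80) = 2.
Family 5: others sum to 78; max(0, 82 - 78) = 4.
Total collected = 3 + 0 + 0 + 2 + 4 = 9.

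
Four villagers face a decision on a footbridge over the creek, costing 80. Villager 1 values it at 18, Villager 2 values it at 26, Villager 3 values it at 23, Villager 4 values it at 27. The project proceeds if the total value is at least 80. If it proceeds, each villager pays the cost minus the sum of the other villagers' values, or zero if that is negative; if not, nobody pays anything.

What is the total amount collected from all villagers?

38

Total value 94 ≥ cost 80, so it is built.
Villager 1: others sum to 76; max(0, 80 - 76) = 4.
Villager 2: others sum to 68; max(0, 80 - 68) = 12.
Villager 3: others sum to 71; max(0, 80 - 71) = 9.
Villager 4: others sum to 67; max(0, 80 - 67) = 13.
Total collected = 4 + 12 + 9 + 13 = 38.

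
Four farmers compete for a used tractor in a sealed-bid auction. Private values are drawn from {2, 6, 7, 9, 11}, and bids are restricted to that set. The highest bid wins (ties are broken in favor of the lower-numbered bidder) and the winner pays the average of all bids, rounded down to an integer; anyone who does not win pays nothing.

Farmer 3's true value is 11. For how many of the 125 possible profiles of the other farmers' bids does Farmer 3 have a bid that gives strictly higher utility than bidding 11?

Others bid (2, 2, 2): truth gives 7; bid 6 gives 8 > 7. Violating.
Others bid (2, 2, 6): truth gives 6; bid 6 gives 7 > 6. Violating.
Others bid (2, 2, 7): truth gives 6; bid 7 gives 7 > 6. Violating.
Others bid (2, 2, 9): truth gives 5; bid 9 gives 6 > 5. Violating.
Others bid (2, 2, 11): truth gives 5; no alternative beats it.
Others bid (2, 6, 11): truth gives 4; no alternative beats it.
(Checking all 125 profiles: 21 have a profitable deviation, 104 do not.)

21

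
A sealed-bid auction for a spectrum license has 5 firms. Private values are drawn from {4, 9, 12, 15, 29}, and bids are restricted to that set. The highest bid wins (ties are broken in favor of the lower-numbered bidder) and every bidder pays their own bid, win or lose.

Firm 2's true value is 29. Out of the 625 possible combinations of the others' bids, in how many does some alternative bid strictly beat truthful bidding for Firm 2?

Others bid (4, 4, 4, 4): truth gives 0; bid 9 gives 20 > 0. Violating.
Others bid (4, 4, 4, 9): truth gives 0; bid 9 gives 20 > 0. Violating.
Others bid (4, 4, 4, 12): truth gives 0; bid 12 gives 17 > 0. Violating.
Others bid (4, 4, 4, 15): truth gives 0; bid 15 gives 14 > 0. Violating.
Others bid (4, 4, 4, 29): truth gives 0; no alternative beats it.
Others bid (4, 4, 9, 29): truth gives 0; no alternative beats it.
(Checking all 625 profiles: 317 have a profitable deviation, 308 do not.)

317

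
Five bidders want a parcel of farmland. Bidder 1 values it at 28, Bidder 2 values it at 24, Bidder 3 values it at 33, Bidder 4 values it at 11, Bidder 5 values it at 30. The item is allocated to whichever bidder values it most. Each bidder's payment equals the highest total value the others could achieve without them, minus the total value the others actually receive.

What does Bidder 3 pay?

30

Bidder 3 has the highest value and receives the item.
Without Bidder 3, the item would go to the next-highest value, 30, so the others could achieve 30.
With Bidder 3 present and winning, the others receive nothing, so their total is 0.
Payment = 30 - 0 = 30.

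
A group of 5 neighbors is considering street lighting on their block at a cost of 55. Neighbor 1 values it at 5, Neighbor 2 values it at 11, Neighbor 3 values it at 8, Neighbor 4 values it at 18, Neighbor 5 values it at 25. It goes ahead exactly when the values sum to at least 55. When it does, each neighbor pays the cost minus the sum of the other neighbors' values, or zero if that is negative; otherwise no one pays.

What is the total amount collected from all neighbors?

Total value 67 ≥ cost 55, so it is built.
Neighbor 1: others sum to 62; max(0, 55 - 62) = 0.
Neighbor 2: others sum to 56; max(0, 55 - 56) = 0.
Neighbor 3: others sum to 59; max(0, 55 - 59) = 0.
Neighbor 4: others sum to 49; max(0, 55 - 49) = 6.
Neighbor 5: others sum to 42; max(0, 55 - 42) = 13.
Total collected = 0 + 0 + 0 + 6 + 13 = 19.

19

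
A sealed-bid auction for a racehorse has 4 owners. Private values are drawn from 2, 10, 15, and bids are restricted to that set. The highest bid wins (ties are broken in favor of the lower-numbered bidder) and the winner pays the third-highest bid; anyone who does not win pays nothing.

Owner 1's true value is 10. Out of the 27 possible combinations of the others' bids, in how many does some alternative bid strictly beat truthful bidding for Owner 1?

Others bid (2, 2, 15): truth gives 0; bid 15 gives 8 > 0. Violating.
Others bid (2, 15, 2): truth gives 0; bid 15 gives 8 > 0. Violating.
Others bid (15, 2, 2): truth gives 0; bid 15 gives 8 > 0. Violating.
Others bid (2, 2, 2): truth gives 8; no alternative beats it.
Others bid (2, 2, 10): truth gives 8; no alternative beats it.
(Checking all 27 profiles: 3 have a profitable deviation, 24 do not.)

3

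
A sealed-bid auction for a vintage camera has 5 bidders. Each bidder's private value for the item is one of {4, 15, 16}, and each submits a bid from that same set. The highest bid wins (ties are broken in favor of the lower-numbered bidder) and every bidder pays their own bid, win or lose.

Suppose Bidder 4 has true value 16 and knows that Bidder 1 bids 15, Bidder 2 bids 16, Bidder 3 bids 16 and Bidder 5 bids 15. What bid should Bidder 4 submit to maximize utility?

Bid 4: loses but pays 4, utility -4.
Bid 15: loses but pays 15, utility -15.
Bid 16: loses but pays 16, utility -16.
The best choice is 4 with utility -4.

4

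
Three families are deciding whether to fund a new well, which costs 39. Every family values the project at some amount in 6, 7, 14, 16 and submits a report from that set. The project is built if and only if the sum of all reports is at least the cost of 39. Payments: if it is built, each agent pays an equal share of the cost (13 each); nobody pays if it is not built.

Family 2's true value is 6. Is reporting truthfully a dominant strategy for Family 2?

Check each profile of the others' reports and compare truth against every alternative report.
Others report (16, 16): truth gives 0, best alternative gives -7.
Others report (6, 6): truth gives 0, best alternative gives 0.
Others report (6, 7): truth gives 0, best alternative gives 0.
Others report (6, 14): truth gives 0, best alternative gives 0.
Others report (6, 16): truth gives 0, best alternative gives 0.
Others report (7, 6): truth gives 0, best alternative gives 0.
(Remaining 10 profiles checked similarly; truth is weakly best in each.)
In every case the truthful report is at least as good as any alternative, so it is a dominant strategy.

Yes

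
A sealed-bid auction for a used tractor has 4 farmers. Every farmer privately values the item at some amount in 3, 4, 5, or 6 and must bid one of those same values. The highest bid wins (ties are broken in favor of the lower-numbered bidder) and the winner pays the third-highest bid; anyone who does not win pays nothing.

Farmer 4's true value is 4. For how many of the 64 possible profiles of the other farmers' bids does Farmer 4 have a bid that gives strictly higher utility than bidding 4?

6

Others bid (3, 3, 4): truth gives 0; bid 5 gives 1 > 0. Violating.
Others bid (3, 3, 5): truth gives 0; bid 6 gives 1 > 0. Violating.
Others bid (3, 4, 3): truth gives 0; bid 5 gives 1 > 0. Violating.
Others bid (3, 5, 3): truth gives 0; bid 6 gives 1 > 0. Violating.
Others bid (3, 3, 3): truth gives 1; no alternative beats it.
Others bid (3, 3, 6): truth gives 0; no alternative beats it.
(Checking all 64 profiles: 6 have a profitable deviation, 58 do not.)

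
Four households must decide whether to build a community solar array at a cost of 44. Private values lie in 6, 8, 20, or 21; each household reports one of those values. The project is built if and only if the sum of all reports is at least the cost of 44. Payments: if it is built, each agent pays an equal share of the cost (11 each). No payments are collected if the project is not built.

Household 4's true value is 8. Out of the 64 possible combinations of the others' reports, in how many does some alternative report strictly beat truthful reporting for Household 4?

6

Others report (8, 8, 20): truth gives -3; report 6 gives 0 > -3. Violating.
Others report (8, 8, 21): truth gives -3; report 6 gives 0 > -3. Violating.
Others report (8, 20, 8): truth gives -3; report 6 gives 0 > -3. Violating.
Others report (8, 21, 8): truth gives -3; report 6 gives 0 > -3. Violating.
Others report (6, 6, 6): truth gives 0; no alternative beats it.
Others report (6, 6, 8): truth gives 0; no alternative beats it.
(Checking all 64 profiles: 6 have a profitable deviation, 58 do not.)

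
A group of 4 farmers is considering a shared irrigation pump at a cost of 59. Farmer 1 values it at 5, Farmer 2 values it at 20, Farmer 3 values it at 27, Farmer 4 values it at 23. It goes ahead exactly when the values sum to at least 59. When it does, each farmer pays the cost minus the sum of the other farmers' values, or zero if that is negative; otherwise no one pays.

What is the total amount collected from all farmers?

Total value 75 ≥ cost 59, so it is built.
Farmer 1: others sum to 70; max(0, 59 - 70) = 0.
Farmer 2: others sum to 55; max(0, 59 - 55) = 4.
Farmer 3: others sum to 48; max(0, 59 - 48) = 11.
Farmer 4: others sum to 52; max(0, 59 - 52) = 7.
Total collected = 0 + 4 + 11 + 7 = 22.

22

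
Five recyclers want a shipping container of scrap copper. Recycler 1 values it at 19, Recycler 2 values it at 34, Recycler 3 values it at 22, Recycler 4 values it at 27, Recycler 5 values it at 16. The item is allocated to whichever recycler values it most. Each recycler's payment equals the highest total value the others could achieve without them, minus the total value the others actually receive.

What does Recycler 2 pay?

27

Recycler 2 has the highest value and receives the item.
Without Recycler 2, the item would go to the next-highest value, 27, so the others could achieve 27.
With Recycler 2 present and winning, the others receive nothing, so their total is 0.
Payment = 27 - 0 = 27.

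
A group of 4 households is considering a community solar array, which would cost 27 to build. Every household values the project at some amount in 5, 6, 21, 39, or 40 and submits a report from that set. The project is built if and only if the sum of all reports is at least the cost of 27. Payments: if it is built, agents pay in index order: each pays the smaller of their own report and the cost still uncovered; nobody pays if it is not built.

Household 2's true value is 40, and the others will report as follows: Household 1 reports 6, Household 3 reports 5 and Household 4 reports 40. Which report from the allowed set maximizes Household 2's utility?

Report 5: project built, pays 5, utility 40 - 5 = 35.
Report 6: project built, pays 6, utility 40 - 6 = 34.
Report 21: project built, pays 21, utility 40 - 21 = 19.
Report 39: project built, pays 21, utility 40 - 21 = 19.
Report 40: project built, pays 21, utility 40 - 21 = 19.
The best choice is 5 with utility 35.

5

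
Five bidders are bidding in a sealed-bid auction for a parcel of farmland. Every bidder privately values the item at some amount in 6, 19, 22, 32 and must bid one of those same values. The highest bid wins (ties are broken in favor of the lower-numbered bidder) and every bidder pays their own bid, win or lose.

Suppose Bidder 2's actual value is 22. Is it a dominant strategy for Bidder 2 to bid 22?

Consider the case where Bidder 1 bids 6, Bidder 3 bids 6, Bidder 4 bids 6 and Bidder 5 bids 6.
Truthful bid 22: wins, pays 22, utility 22 - 22 = 0.
Bid 19 instead: wins, pays 19, utility 22 - 19 = 3.
Since 3 > 0, bidding 19 is strictly better here, so truthful bidding is not dominant.

No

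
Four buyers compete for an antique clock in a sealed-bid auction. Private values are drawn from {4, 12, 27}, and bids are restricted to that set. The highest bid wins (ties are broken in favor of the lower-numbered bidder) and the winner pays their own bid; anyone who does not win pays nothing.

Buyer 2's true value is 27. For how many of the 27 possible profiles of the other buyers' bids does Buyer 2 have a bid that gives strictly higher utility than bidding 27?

4

Others bid (4, 4, 4): truth gives 0; bid 12 gives 15 > 0. Violating.
Others bid (4, 4, 12): truth gives 0; bid 12 gives 15 > 0. Violating.
Others bid (4, 12, 4): truth gives 0; bid 12 gives 15 > 0. Violating.
Others bid (4, 12, 12): truth gives 0; bid 12 gives 15 > 0. Violating.
Others bid (4, 4, 27): truth gives 0; no alternative beats it.
Others bid (4, 12, 27): truth gives 0; no alternative beats it.
(Checking all 27 profiles: 4 have a profitable deviation, 23 do not.)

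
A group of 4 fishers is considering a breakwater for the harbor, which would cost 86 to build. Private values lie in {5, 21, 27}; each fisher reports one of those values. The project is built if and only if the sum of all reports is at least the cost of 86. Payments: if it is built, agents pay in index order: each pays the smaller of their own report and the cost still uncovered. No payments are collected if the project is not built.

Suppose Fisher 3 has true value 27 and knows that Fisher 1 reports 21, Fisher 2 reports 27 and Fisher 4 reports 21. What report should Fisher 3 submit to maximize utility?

Report 5: project not built, utility 0.
Report 21: project built, pays 21, utility 27 - 21 = 6.
Report 27: project built, pays 27, utility 27 - 27 = 0.
The best choice is 21 with utility 6.

21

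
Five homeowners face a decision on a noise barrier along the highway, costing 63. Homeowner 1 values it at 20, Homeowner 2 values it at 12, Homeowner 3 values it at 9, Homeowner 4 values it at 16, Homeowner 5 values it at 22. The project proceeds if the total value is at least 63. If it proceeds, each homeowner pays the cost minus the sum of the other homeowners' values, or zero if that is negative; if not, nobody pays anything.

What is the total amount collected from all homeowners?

Total value 79 ≥ cost 63, so it is built.
Homeowner 1: others sum to 59; max(0, 63 - 59) = 4.
Homeowner 2: others sum to 67; max(0, 63 - 67) = 0.
Homeowner 3: others sum to 70; max(0, 63 - 70) = 0.
Homeowner 4: others sum to 63; max(0, 63 - 63) = 0.
Homeowner 5: others sum to 57; max(0, 63 - 57) = 6.
Total collected = 4 + 0 + 0 + 0 + 6 = 10.

10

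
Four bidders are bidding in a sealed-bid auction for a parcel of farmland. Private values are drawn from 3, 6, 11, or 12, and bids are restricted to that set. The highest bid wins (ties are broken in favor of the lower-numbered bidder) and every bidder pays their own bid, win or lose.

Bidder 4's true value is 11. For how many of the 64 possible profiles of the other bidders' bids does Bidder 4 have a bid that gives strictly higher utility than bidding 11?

57

Others bid (3, 3, 3): truth gives 0; bid 6 gives 5 > 0. Violating.
Others bid (3, 3, 11): truth gives -11; bid 12 gives -1 > -11. Violating.
Others bid (3, 3, 12): truth gives -11; bid 3 gives -3 > -11. Violating.
Others bid (3, 6, 11): truth gives -11; bid 12 gives -1 > -11. Violating.
Others bid (3, 3, 6): truth gives 0; no alternative beats it.
Others bid (3, 6, 3): truth gives 0; no alternative beats it.
(Checking all 64 profiles: 57 have a profitable deviation, 7 do not.)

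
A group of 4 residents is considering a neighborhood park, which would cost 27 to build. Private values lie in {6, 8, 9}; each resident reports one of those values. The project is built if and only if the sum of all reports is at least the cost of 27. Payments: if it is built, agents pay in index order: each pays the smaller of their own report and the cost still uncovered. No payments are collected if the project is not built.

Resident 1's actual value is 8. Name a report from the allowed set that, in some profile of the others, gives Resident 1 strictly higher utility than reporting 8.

Suppose Resident 2 reports 6, Resident 3 reports 6 and Resident 4 reports 9.
Report 8: project built, pays 8, utility 8 - 8 = 0.
Report 6: project built, pays 6, utility 8 - 6 = 2.
So reporting 6 beats truth here (2 > 0).

6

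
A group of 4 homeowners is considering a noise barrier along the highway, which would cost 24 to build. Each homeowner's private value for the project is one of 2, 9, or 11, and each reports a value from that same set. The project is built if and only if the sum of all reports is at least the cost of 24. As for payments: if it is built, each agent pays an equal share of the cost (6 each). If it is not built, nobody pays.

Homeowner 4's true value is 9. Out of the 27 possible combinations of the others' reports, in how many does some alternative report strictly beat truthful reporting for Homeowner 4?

Others report (2, 2, 9): truth gives 0; report 11 gives 3 > 0. Violating.
Others report (2, 9, 2): truth gives 0; report 11 gives 3 > 0. Violating.
Others report (9, 2, 2): truth gives 0; report 11 gives 3 > 0. Violating.
Others report (2, 2, 2): truth gives 0; no alternative beats it.
Others report (2, 2, 11): truth gives 3; no alternative beats it.
(Checking all 27 profiles: 3 have a profitable deviation, 24 do not.)

3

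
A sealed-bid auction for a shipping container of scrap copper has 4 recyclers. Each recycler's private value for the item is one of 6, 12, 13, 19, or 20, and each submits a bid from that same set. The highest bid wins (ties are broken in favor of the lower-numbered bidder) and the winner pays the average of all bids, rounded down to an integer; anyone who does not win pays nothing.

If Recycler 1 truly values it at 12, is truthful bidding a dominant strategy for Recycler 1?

Consider the case where Recycler 2 bids 6, Recycler 3 bids 6 and Recycler 4 bids 6.
Truthful bid 12: wins, pays 7, utility 12 - 7 = 5.
Bid 6 instead: wins, pays 6, utility 12 - 6 = 6.
Since 6 > 5, bidding 6 is strictly better here, so truthful bidding is not dominant.

No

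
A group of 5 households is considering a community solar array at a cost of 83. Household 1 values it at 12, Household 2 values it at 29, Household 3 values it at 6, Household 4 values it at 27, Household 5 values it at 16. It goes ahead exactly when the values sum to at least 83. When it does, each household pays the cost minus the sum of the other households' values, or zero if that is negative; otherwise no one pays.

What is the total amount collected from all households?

Total value 90 ≥ cost 83, so it is built.
Household 1: others sum to 78; max(0, 83 - 78) = 5.
Household 2: others sum to 61; max(0, 83 - 61) = 22.
Household 3: others sum to 84; max(0, 83 - 84) = 0.
Household 4: others sum to 63; max(0, 83 - 63) = 20.
Household 5: others sum to 74; max(0, 83 - 74) = 9.
Total collected = 5 + 22 + 0 + 20 + 9 = 56.

56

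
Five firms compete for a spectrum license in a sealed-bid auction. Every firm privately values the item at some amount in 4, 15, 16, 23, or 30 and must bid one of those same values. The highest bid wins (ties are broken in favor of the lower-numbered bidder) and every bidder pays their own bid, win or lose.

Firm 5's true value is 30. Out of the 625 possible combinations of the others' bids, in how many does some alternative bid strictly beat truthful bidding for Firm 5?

Others bid (4, 4, 4, 4): truth gives 0; bid 15 gives 15 > 0. Violating.
Others bid (4, 4, 4, 15): truth gives 0; bid 16 gives 14 > 0. Violating.
Others bid (4, 4, 4, 16): truth gives 0; bid 23 gives 7 > 0. Violating.
Others bid (4, 4, 4, 30): truth gives -30; bid 4 gives -4 > -30. Violating.
Others bid (4, 4, 4, 23): truth gives 0; no alternative beats it.
Others bid (4, 4, 15, 23): truth gives 0; no alternative beats it.
(Checking all 625 profiles: 450 have a profitable deviation, 175 do not.)

450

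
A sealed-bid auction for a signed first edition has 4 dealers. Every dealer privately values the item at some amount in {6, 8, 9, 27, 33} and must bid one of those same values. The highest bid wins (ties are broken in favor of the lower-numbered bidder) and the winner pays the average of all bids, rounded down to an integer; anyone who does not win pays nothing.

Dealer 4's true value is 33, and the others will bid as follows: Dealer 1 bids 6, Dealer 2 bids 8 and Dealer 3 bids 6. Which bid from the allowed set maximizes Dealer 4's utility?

9

Bid 6: loses, pays 0, utility 0.
Bid 8: loses, pays 0, utility 0.
Bid 9: wins, pays 7, utility 33 - 7 = 26.
Bid 27: wins, pays 11, utility 33 - 11 = 22.
Bid 33: wins, pays 13, utility 33 - 13 = 20.
The best choice is 9 with utility 26.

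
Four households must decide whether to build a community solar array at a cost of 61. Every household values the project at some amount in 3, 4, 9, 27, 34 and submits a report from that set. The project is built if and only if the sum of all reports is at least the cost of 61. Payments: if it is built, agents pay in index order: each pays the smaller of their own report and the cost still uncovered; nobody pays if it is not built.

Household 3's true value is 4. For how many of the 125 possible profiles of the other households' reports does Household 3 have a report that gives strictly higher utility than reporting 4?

Others report (3, 27, 34): truth gives 0; report 3 gives 1 > 0. Violating.
Others report (3, 34, 27): truth gives 0; report 3 gives 1 > 0. Violating.
Others report (3, 34, 34): truth gives 0; report 3 gives 1 > 0. Violating.
Others report (4, 27, 27): truth gives 0; report 3 gives 1 > 0. Violating.
Others report (3, 3, 3): truth gives 0; no alternative beats it.
Others report (3, 3, 4): truth gives 0; no alternative beats it.
(Checking all 125 profiles: 26 have a profitable deviation, 99 do not.)

26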